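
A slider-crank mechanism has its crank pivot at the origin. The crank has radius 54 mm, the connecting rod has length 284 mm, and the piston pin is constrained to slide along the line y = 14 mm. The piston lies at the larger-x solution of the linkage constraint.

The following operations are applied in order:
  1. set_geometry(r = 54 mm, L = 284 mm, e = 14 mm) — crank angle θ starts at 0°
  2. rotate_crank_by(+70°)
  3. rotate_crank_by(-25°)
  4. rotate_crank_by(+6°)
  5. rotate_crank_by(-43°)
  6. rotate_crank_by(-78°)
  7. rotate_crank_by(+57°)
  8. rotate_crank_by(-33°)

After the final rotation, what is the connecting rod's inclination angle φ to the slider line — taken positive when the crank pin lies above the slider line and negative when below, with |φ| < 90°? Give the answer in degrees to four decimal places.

set_geometry: r = 54 mm, L = 284 mm, e = 14 mm; θ ← 0°
rotate_crank_by(+70°): θ ← 0° +70° = 70°
rotate_crank_by(-25°): θ ← 70° -25° = 45°
rotate_crank_by(+6°): θ ← 45° +6° = 51°
rotate_crank_by(-43°): θ ← 51° -43° = 8°
rotate_crank_by(-78°): θ ← 8° -78° = -70°
rotate_crank_by(+57°): θ ← -70° +57° = -13°
rotate_crank_by(-33°): θ ← -13° -33° = -46°
crank pin P = (r cos θ, r sin θ) = (37.511552, -38.844349)
h = r sin θ − e = -38.844349 − 14 = -52.844349
sin φ = h / L = -52.844349 / 284 = -0.18607165
φ = arcsin(-0.18607165) = -10.723618°

-10.7236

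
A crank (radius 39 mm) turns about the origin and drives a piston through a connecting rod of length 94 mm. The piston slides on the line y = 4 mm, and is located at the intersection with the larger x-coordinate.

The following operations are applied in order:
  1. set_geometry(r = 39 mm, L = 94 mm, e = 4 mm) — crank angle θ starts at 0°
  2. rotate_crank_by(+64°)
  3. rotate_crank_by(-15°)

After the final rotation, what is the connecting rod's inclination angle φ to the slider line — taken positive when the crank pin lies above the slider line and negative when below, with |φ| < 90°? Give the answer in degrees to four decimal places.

set_geometry: r = 39 mm, L = 94 mm, e = 4 mm; θ ← 0°
rotate_crank_by(+64°): θ ← 0° +64° = 64°
rotate_crank_by(-15°): θ ← 64° -15° = 49°
crank pin P = (r cos θ, r sin θ) = (25.586302, 29.433674)
h = r sin θ − e = 29.433674 − 4 = 25.433674
sin φ = h / L = 25.433674 / 94 = 0.27057100
φ = arcsin(0.27057100) = 15.698247°

15.6982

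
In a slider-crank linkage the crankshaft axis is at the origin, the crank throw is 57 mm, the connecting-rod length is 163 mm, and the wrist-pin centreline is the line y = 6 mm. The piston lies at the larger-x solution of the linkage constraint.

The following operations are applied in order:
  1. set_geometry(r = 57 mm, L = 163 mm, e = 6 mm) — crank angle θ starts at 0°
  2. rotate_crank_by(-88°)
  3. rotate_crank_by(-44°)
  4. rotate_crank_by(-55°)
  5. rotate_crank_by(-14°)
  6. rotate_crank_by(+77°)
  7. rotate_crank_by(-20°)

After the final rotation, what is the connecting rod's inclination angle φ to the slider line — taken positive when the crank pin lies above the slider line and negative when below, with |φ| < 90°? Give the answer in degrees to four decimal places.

-14.0255

set_geometry: r = 57 mm, L = 163 mm, e = 6 mm; θ ← 0°
rotate_crank_by(-88°): θ ← 0° -88° = -88°
rotate_crank_by(-44°): θ ← -88° -44° = -132°
rotate_crank_by(-55°): θ ← -132° -55° = -187°
rotate_crank_by(-14°): θ ← -187° -14° = -201°
rotate_crank_by(+77°): θ ← -201° +77° = -124°
rotate_crank_by(-20°): θ ← -124° -20° = -144°
crank pin P = (r cos θ, r sin θ) = (-46.113969, -33.503759)
h = r sin θ − e = -33.503759 − 6 = -39.503759
sin φ = h / L = -39.503759 / 163 = -0.24235435
φ = arcsin(-0.24235435) = -14.025538°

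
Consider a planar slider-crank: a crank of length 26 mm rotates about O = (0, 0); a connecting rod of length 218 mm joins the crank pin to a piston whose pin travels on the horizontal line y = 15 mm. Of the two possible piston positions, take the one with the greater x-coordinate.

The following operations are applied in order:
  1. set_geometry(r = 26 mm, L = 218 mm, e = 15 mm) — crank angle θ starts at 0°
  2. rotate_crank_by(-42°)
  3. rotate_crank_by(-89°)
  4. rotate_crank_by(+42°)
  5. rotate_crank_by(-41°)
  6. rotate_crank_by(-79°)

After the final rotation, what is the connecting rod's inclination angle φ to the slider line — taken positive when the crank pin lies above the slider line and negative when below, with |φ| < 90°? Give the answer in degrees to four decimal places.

-0.6295

set_geometry: r = 26 mm, L = 218 mm, e = 15 mm; θ ← 0°
rotate_crank_by(-42°): θ ← 0° -42° = -42°
rotate_crank_by(-89°): θ ← -42° -89° = -131°
rotate_crank_by(+42°): θ ← -131° +42° = -89°
rotate_crank_by(-41°): θ ← -89° -41° = -130°
rotate_crank_by(-79°): θ ← -130° -79° = -209°
crank pin P = (r cos θ, r sin θ) = (-22.740112, 12.605050)
h = r sin θ − e = 12.605050 − 15 = -2.394950
sin φ = h / L = -2.394950 / 218 = -0.01098601
φ = arcsin(-0.01098601) = -0.629465°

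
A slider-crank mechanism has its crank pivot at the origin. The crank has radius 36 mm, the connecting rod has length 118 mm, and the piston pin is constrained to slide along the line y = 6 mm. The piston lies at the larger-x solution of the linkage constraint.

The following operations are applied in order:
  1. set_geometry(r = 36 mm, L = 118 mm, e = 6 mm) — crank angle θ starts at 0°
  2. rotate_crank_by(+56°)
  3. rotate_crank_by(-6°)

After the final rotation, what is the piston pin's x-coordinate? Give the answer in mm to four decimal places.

set_geometry: r = 36 mm, L = 118 mm, e = 6 mm; θ ← 0°
rotate_crank_by(+56°): θ ← 0° +56° = 56°
rotate_crank_by(-6°): θ ← 56° -6° = 50°
crank pin P = (r cos θ, r sin θ) = (23.140354, 27.577600)
h = r sin θ − e = 27.577600 − 6 = 21.577600
x = r cos θ + √(L² − h²) = 23.140354 + √(13924.0 − 465.5928) = 23.140354 + 116.010375 = 139.150729

139.1507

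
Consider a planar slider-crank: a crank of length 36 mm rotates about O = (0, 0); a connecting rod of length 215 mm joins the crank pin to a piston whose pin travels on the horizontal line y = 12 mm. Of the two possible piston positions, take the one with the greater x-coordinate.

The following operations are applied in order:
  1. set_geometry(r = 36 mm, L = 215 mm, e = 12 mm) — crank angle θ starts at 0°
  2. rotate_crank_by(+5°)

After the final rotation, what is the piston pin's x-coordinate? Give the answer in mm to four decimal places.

250.6803

set_geometry: r = 36 mm, L = 215 mm, e = 12 mm; θ ← 0°
rotate_crank_by(+5°): θ ← 0° +5° = 5°
crank pin P = (r cos θ, r sin θ) = (35.863009, 3.137607)
h = r sin θ − e = 3.137607 − 12 = -8.862393
x = r cos θ + √(L² − h²) = 35.863009 + √(46225.0 − 78.5420) = 35.863009 + 214.817266 = 250.680276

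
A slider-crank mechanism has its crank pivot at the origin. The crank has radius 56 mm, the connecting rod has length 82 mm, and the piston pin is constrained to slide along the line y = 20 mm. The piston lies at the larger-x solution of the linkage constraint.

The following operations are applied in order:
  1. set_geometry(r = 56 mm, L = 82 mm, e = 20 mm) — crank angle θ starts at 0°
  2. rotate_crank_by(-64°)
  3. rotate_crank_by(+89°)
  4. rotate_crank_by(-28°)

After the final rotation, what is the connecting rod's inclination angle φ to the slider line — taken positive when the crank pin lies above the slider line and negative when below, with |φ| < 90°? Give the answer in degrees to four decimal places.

set_geometry: r = 56 mm, L = 82 mm, e = 20 mm; θ ← 0°
rotate_crank_by(-64°): θ ← 0° -64° = -64°
rotate_crank_by(+89°): θ ← -64° +89° = 25°
rotate_crank_by(-28°): θ ← 25° -28° = -3°
crank pin P = (r cos θ, r sin θ) = (55.923254, -2.930814)
h = r sin θ − e = -2.930814 − 20 = -22.930814
sin φ = h / L = -22.930814 / 82 = -0.27964407
φ = arcsin(-0.27964407) = -16.238963°

-16.2390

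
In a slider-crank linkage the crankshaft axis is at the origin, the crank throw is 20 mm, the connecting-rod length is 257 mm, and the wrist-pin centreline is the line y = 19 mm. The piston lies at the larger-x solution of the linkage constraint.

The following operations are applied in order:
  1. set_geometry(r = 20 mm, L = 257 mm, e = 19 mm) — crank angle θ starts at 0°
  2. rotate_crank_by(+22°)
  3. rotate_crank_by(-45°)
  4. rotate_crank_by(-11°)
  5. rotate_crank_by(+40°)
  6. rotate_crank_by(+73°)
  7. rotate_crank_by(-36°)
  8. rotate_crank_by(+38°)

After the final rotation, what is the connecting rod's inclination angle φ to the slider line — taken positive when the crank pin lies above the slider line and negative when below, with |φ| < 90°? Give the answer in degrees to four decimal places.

set_geometry: r = 20 mm, L = 257 mm, e = 19 mm; θ ← 0°
rotate_crank_by(+22°): θ ← 0° +22° = 22°
rotate_crank_by(-45°): θ ← 22° -45° = -23°
rotate_crank_by(-11°): θ ← -23° -11° = -34°
rotate_crank_by(+40°): θ ← -34° +40° = 6°
rotate_crank_by(+73°): θ ← 6° +73° = 79°
rotate_crank_by(-36°): θ ← 79° -36° = 43°
rotate_crank_by(+38°): θ ← 43° +38° = 81°
crank pin P = (r cos θ, r sin θ) = (3.128689, 19.753767)
h = r sin θ − e = 19.753767 − 19 = 0.753767
sin φ = h / L = 0.753767 / 257 = 0.00293294
φ = arcsin(0.00293294) = 0.168046°

0.1680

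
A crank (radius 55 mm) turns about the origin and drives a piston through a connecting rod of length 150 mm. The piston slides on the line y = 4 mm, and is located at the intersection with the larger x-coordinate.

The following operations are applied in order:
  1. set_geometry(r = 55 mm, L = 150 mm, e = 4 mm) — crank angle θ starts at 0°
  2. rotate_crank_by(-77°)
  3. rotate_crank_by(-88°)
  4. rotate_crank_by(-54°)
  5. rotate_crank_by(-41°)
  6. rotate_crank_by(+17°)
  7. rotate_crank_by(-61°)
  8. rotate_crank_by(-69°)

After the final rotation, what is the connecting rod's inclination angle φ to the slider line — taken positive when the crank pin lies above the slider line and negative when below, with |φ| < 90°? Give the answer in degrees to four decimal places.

set_geometry: r = 55 mm, L = 150 mm, e = 4 mm; θ ← 0°
rotate_crank_by(-77°): θ ← 0° -77° = -77°
rotate_crank_by(-88°): θ ← -77° -88° = -165°
rotate_crank_by(-54°): θ ← -165° -54° = -219°
rotate_crank_by(-41°): θ ← -219° -41° = -260°
rotate_crank_by(+17°): θ ← -260° +17° = -243°
rotate_crank_by(-61°): θ ← -243° -61° = -304°
rotate_crank_by(-69°): θ ← -304° -69° = -373°
crank pin P = (r cos θ, r sin θ) = (53.590354, -12.372308)
h = r sin θ − e = -12.372308 − 4 = -16.372308
sin φ = h / L = -16.372308 / 150 = -0.10914872
φ = arcsin(-0.10914872) = -6.266245°

-6.2662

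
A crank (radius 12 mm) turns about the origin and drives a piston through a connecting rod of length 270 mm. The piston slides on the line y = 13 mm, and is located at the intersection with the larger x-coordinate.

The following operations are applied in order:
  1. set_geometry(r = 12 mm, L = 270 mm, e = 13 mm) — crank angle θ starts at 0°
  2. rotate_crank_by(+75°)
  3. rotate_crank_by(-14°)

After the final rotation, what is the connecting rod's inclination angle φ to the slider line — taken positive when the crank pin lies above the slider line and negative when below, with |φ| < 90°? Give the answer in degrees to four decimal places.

set_geometry: r = 12 mm, L = 270 mm, e = 13 mm; θ ← 0°
rotate_crank_by(+75°): θ ← 0° +75° = 75°
rotate_crank_by(-14°): θ ← 75° -14° = 61°
crank pin P = (r cos θ, r sin θ) = (5.817715, 10.495436)
h = r sin θ − e = 10.495436 − 13 = -2.504564
sin φ = h / L = -2.504564 / 270 = -0.00927616
φ = arcsin(-0.00927616) = -0.531493°

-0.5315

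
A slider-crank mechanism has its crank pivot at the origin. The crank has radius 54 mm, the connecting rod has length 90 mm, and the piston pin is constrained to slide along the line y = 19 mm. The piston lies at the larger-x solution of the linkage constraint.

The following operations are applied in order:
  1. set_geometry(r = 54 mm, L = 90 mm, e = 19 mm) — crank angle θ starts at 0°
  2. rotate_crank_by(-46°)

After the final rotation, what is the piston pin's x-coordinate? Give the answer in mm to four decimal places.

106.4610

set_geometry: r = 54 mm, L = 90 mm, e = 19 mm; θ ← 0°
rotate_crank_by(-46°): θ ← 0° -46° = -46°
crank pin P = (r cos θ, r sin θ) = (37.511552, -38.844349)
h = r sin θ − e = -38.844349 − 19 = -57.844349
x = r cos θ + √(L² − h²) = 37.511552 + √(8100.0 − 3345.9687) = 37.511552 + 68.949483 = 106.461035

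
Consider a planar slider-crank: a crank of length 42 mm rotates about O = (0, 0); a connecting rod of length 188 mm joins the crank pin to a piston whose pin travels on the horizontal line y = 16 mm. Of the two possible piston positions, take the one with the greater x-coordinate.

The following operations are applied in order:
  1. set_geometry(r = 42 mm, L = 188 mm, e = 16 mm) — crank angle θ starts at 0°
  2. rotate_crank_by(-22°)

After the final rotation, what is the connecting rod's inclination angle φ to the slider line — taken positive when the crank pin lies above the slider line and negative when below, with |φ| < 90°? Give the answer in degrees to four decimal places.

set_geometry: r = 42 mm, L = 188 mm, e = 16 mm; θ ← 0°
rotate_crank_by(-22°): θ ← 0° -22° = -22°
crank pin P = (r cos θ, r sin θ) = (38.941722, -15.733477)
h = r sin θ − e = -15.733477 − 16 = -31.733477
sin φ = h / L = -31.733477 / 188 = -0.16879509
φ = arcsin(-0.16879509) = -9.717770°

-9.7178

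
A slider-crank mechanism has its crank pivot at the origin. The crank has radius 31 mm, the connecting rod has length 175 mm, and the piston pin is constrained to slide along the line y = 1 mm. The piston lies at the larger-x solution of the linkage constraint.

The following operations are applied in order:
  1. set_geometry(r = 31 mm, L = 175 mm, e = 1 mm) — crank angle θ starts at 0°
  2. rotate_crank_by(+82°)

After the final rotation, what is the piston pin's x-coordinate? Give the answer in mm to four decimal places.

set_geometry: r = 31 mm, L = 175 mm, e = 1 mm; θ ← 0°
rotate_crank_by(+82°): θ ← 0° +82° = 82°
crank pin P = (r cos θ, r sin θ) = (4.314366, 30.698310)
h = r sin θ − e = 30.698310 − 1 = 29.698310
x = r cos θ + √(L² − h²) = 4.314366 + √(30625.0 − 881.9896) = 4.314366 + 172.461620 = 176.775986

176.7760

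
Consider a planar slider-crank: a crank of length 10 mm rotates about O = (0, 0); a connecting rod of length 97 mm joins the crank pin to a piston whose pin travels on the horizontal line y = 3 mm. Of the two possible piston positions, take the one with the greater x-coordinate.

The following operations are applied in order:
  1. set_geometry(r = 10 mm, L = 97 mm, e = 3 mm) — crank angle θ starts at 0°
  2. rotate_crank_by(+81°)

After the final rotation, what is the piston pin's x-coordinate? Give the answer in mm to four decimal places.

98.3203

set_geometry: r = 10 mm, L = 97 mm, e = 3 mm; θ ← 0°
rotate_crank_by(+81°): θ ← 0° +81° = 81°
crank pin P = (r cos θ, r sin θ) = (1.564345, 9.876883)
h = r sin θ − e = 9.876883 − 3 = 6.876883
x = r cos θ + √(L² − h²) = 1.564345 + √(9409.0 − 47.2915) = 1.564345 + 96.755922 = 98.320267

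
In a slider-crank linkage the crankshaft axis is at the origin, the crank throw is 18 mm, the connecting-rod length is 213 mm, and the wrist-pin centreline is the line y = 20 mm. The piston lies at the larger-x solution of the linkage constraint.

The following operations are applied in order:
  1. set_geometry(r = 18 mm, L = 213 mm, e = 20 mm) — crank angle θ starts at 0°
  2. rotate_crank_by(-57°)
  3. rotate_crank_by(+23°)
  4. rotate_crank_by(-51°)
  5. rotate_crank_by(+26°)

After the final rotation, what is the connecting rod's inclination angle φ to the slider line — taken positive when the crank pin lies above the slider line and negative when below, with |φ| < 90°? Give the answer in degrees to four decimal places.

-9.5747

set_geometry: r = 18 mm, L = 213 mm, e = 20 mm; θ ← 0°
rotate_crank_by(-57°): θ ← 0° -57° = -57°
rotate_crank_by(+23°): θ ← -57° +23° = -34°
rotate_crank_by(-51°): θ ← -34° -51° = -85°
rotate_crank_by(+26°): θ ← -85° +26° = -59°
crank pin P = (r cos θ, r sin θ) = (9.270685, -15.429011)
h = r sin θ − e = -15.429011 − 20 = -35.429011
sin φ = h / L = -35.429011 / 213 = -0.16633339
φ = arcsin(-0.16633339) = -9.574702°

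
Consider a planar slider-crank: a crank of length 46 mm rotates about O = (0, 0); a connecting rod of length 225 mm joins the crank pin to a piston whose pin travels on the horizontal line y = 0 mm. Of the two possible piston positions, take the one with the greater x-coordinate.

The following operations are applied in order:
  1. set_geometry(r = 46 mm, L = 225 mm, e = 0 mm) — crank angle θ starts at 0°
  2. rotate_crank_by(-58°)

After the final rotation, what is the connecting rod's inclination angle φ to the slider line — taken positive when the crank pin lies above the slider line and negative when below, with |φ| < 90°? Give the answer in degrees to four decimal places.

set_geometry: r = 46 mm, L = 225 mm, e = 0 mm; θ ← 0°
rotate_crank_by(-58°): θ ← 0° -58° = -58°
crank pin P = (r cos θ, r sin θ) = (24.376286, -39.010212)
h = r sin θ − e = -39.010212 − 0 = -39.010212
sin φ = h / L = -39.010212 / 225 = -0.17337872
φ = arcsin(-0.17337872) = -9.984324°

-9.9843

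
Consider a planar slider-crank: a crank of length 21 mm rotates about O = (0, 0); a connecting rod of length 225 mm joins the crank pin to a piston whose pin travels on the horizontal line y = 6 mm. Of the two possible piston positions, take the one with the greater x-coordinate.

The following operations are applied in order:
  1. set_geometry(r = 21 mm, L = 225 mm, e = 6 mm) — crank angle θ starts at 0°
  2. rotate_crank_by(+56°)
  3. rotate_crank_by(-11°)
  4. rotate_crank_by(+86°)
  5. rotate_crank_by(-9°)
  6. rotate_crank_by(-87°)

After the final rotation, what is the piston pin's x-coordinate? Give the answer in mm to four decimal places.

set_geometry: r = 21 mm, L = 225 mm, e = 6 mm; θ ← 0°
rotate_crank_by(+56°): θ ← 0° +56° = 56°
rotate_crank_by(-11°): θ ← 56° -11° = 45°
rotate_crank_by(+86°): θ ← 45° +86° = 131°
rotate_crank_by(-9°): θ ← 131° -9° = 122°
rotate_crank_by(-87°): θ ← 122° -87° = 35°
crank pin P = (r cos θ, r sin θ) = (17.202193, 12.045105)
h = r sin θ − e = 12.045105 − 6 = 6.045105
x = r cos θ + √(L² − h²) = 17.202193 + √(50625.0 − 36.5433) = 17.202193 + 224.918778 = 242.120971

242.1210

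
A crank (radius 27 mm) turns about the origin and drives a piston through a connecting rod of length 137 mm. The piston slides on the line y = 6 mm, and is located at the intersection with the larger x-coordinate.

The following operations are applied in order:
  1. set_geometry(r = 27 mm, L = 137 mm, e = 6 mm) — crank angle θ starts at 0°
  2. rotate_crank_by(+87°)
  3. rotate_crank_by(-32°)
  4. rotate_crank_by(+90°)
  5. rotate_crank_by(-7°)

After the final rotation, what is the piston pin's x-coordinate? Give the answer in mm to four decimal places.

116.4027

set_geometry: r = 27 mm, L = 137 mm, e = 6 mm; θ ← 0°
rotate_crank_by(+87°): θ ← 0° +87° = 87°
rotate_crank_by(-32°): θ ← 87° -32° = 55°
rotate_crank_by(+90°): θ ← 55° +90° = 145°
rotate_crank_by(-7°): θ ← 145° -7° = 138°
crank pin P = (r cos θ, r sin θ) = (-20.064910, 18.066526)
h = r sin θ − e = 18.066526 − 6 = 12.066526
x = r cos θ + √(L² − h²) = -20.064910 + √(18769.0 − 145.6011) = -20.064910 + 136.467575 = 116.402664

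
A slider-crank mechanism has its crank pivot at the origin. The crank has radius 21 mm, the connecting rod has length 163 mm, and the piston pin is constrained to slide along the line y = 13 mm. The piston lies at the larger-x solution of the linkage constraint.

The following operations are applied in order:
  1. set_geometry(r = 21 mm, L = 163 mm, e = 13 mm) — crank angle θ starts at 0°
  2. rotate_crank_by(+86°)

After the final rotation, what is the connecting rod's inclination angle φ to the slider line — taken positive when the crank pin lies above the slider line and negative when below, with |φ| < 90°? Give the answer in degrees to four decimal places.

set_geometry: r = 21 mm, L = 163 mm, e = 13 mm; θ ← 0°
rotate_crank_by(+86°): θ ← 0° +86° = 86°
crank pin P = (r cos θ, r sin θ) = (1.464886, 20.948845)
h = r sin θ − e = 20.948845 − 13 = 7.948845
sin φ = h / L = 7.948845 / 163 = 0.04876592
φ = arcsin(0.04876592) = 2.795190°

2.7952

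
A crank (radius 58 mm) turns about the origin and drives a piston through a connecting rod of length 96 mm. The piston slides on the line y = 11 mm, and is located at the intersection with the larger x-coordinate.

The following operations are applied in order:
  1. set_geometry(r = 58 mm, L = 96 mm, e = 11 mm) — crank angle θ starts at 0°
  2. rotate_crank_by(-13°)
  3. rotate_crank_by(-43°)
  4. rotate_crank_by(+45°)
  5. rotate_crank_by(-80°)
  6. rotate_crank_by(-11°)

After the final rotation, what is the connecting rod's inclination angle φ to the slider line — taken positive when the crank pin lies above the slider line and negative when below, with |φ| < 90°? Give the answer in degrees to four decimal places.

-44.8738

set_geometry: r = 58 mm, L = 96 mm, e = 11 mm; θ ← 0°
rotate_crank_by(-13°): θ ← 0° -13° = -13°
rotate_crank_by(-43°): θ ← -13° -43° = -56°
rotate_crank_by(+45°): θ ← -56° +45° = -11°
rotate_crank_by(-80°): θ ← -11° -80° = -91°
rotate_crank_by(-11°): θ ← -91° -11° = -102°
crank pin P = (r cos θ, r sin θ) = (-12.058878, -56.732561)
h = r sin θ − e = -56.732561 − 11 = -67.732561
sin φ = h / L = -67.732561 / 96 = -0.70554751
φ = arcsin(-0.70554751) = -44.873793°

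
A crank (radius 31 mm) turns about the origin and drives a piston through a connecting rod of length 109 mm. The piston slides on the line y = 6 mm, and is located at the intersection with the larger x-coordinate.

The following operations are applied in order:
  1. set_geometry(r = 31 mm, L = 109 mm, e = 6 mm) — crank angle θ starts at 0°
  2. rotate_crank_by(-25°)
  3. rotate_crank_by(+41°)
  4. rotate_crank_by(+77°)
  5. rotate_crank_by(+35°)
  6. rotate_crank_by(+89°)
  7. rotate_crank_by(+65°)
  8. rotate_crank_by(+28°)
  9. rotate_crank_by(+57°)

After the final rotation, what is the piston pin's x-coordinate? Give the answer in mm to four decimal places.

139.7463

set_geometry: r = 31 mm, L = 109 mm, e = 6 mm; θ ← 0°
rotate_crank_by(-25°): θ ← 0° -25° = -25°
rotate_crank_by(+41°): θ ← -25° +41° = 16°
rotate_crank_by(+77°): θ ← 16° +77° = 93°
rotate_crank_by(+35°): θ ← 93° +35° = 128°
rotate_crank_by(+89°): θ ← 128° +89° = 217°
rotate_crank_by(+65°): θ ← 217° +65° = 282°
rotate_crank_by(+28°): θ ← 282° +28° = 310°
rotate_crank_by(+57°): θ ← 310° +57° = 367°
crank pin P = (r cos θ, r sin θ) = (30.768931, 3.777950)
h = r sin θ − e = 3.777950 − 6 = -2.222050
x = r cos θ + √(L² − h²) = 30.768931 + √(11881.0 − 4.9375) = 30.768931 + 108.977349 = 139.746279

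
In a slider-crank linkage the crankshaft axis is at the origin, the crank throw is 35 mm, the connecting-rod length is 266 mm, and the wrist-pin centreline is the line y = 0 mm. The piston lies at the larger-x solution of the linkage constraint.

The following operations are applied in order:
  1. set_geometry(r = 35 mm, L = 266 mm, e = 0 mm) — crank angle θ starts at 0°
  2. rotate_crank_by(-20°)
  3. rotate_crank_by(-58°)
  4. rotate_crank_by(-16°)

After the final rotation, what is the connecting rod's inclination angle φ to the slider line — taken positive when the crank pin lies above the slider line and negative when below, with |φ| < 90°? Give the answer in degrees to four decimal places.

-7.5423

set_geometry: r = 35 mm, L = 266 mm, e = 0 mm; θ ← 0°
rotate_crank_by(-20°): θ ← 0° -20° = -20°
rotate_crank_by(-58°): θ ← -20° -58° = -78°
rotate_crank_by(-16°): θ ← -78° -16° = -94°
crank pin P = (r cos θ, r sin θ) = (-2.441477, -34.914742)
h = r sin θ − e = -34.914742 − 0 = -34.914742
sin φ = h / L = -34.914742 / 266 = -0.13125843
φ = arcsin(-0.13125843) = -7.542318°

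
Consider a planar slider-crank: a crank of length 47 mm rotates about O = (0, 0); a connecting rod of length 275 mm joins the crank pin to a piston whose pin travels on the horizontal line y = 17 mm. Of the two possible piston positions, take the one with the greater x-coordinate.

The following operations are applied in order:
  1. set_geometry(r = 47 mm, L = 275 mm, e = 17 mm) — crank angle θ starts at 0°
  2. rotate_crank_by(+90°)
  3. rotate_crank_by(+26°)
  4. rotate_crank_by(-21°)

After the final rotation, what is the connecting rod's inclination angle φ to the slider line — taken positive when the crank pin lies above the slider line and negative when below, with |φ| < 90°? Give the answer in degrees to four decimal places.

6.2254

set_geometry: r = 47 mm, L = 275 mm, e = 17 mm; θ ← 0°
rotate_crank_by(+90°): θ ← 0° +90° = 90°
rotate_crank_by(+26°): θ ← 90° +26° = 116°
rotate_crank_by(-21°): θ ← 116° -21° = 95°
crank pin P = (r cos θ, r sin θ) = (-4.096320, 46.821151)
h = r sin θ − e = 46.821151 − 17 = 29.821151
sin φ = h / L = 29.821151 / 275 = 0.10844055
φ = arcsin(0.10844055) = 6.225428°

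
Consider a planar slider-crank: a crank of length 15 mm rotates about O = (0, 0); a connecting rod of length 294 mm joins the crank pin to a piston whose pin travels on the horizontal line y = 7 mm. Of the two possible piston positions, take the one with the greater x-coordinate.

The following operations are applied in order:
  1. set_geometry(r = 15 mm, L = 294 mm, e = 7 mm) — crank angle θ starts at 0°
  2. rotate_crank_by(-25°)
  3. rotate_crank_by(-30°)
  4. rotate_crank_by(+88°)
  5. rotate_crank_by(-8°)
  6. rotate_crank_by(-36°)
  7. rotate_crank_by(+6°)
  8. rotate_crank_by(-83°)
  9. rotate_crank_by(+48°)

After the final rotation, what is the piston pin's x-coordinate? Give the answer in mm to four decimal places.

305.0193

set_geometry: r = 15 mm, L = 294 mm, e = 7 mm; θ ← 0°
rotate_crank_by(-25°): θ ← 0° -25° = -25°
rotate_crank_by(-30°): θ ← -25° -30° = -55°
rotate_crank_by(+88°): θ ← -55° +88° = 33°
rotate_crank_by(-8°): θ ← 33° -8° = 25°
rotate_crank_by(-36°): θ ← 25° -36° = -11°
rotate_crank_by(+6°): θ ← -11° +6° = -5°
rotate_crank_by(-83°): θ ← -5° -83° = -88°
rotate_crank_by(+48°): θ ← -88° +48° = -40°
crank pin P = (r cos θ, r sin θ) = (11.490667, -9.641814)
h = r sin θ − e = -9.641814 − 7 = -16.641814
x = r cos θ + √(L² − h²) = 11.490667 + √(86436.0 − 276.9500) = 11.490667 + 293.528619 = 305.019285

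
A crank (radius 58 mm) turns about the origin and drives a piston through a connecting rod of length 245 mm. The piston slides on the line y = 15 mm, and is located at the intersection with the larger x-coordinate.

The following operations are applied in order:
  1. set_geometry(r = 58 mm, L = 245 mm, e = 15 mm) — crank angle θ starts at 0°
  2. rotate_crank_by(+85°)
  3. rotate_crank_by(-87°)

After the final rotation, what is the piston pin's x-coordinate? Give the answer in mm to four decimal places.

302.3725

set_geometry: r = 58 mm, L = 245 mm, e = 15 mm; θ ← 0°
rotate_crank_by(+85°): θ ← 0° +85° = 85°
rotate_crank_by(-87°): θ ← 85° -87° = -2°
crank pin P = (r cos θ, r sin θ) = (57.964668, -2.024171)
h = r sin θ − e = -2.024171 − 15 = -17.024171
x = r cos θ + √(L² − h²) = 57.964668 + √(60025.0 − 289.8224) = 57.964668 + 244.407810 = 302.372478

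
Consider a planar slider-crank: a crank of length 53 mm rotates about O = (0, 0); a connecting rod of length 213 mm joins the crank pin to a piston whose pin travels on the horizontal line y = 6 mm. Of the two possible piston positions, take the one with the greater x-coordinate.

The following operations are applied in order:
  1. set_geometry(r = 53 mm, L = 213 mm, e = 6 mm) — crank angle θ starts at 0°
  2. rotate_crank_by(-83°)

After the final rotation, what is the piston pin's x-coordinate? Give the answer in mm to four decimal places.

211.2381

set_geometry: r = 53 mm, L = 213 mm, e = 6 mm; θ ← 0°
rotate_crank_by(-83°): θ ← 0° -83° = -83°
crank pin P = (r cos θ, r sin θ) = (6.459075, -52.604946)
h = r sin θ − e = -52.604946 − 6 = -58.604946
x = r cos θ + √(L² − h²) = 6.459075 + √(45369.0 − 3434.5397) = 6.459075 + 204.779052 = 211.238128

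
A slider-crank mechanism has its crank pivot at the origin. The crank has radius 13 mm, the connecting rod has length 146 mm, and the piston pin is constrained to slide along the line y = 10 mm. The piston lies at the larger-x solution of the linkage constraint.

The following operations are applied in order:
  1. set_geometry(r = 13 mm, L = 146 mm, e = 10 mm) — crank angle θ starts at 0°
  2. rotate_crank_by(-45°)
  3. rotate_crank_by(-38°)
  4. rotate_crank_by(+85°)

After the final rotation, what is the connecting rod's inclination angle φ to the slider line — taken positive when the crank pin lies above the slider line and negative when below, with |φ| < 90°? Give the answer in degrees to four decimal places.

set_geometry: r = 13 mm, L = 146 mm, e = 10 mm; θ ← 0°
rotate_crank_by(-45°): θ ← 0° -45° = -45°
rotate_crank_by(-38°): θ ← -45° -38° = -83°
rotate_crank_by(+85°): θ ← -83° +85° = 2°
crank pin P = (r cos θ, r sin θ) = (12.992081, 0.453693)
h = r sin θ − e = 0.453693 − 10 = -9.546307
sin φ = h / L = -9.546307 / 146 = -0.06538566
φ = arcsin(-0.06538566) = -3.748997°

-3.7490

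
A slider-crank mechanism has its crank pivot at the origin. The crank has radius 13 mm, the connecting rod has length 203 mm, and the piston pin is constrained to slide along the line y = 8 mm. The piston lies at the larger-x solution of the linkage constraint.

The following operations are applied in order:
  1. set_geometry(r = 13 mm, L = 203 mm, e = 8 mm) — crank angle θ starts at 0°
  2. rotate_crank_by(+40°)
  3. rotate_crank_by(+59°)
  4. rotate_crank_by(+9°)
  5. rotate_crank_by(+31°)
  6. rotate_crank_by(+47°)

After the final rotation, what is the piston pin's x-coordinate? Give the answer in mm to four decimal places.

189.8554

set_geometry: r = 13 mm, L = 203 mm, e = 8 mm; θ ← 0°
rotate_crank_by(+40°): θ ← 0° +40° = 40°
rotate_crank_by(+59°): θ ← 40° +59° = 99°
rotate_crank_by(+9°): θ ← 99° +9° = 108°
rotate_crank_by(+31°): θ ← 108° +31° = 139°
rotate_crank_by(+47°): θ ← 139° +47° = 186°
crank pin P = (r cos θ, r sin θ) = (-12.928785, -1.358870)
h = r sin θ − e = -1.358870 − 8 = -9.358870
x = r cos θ + √(L² − h²) = -12.928785 + √(41209.0 − 87.5884) = -12.928785 + 202.784150 = 189.855366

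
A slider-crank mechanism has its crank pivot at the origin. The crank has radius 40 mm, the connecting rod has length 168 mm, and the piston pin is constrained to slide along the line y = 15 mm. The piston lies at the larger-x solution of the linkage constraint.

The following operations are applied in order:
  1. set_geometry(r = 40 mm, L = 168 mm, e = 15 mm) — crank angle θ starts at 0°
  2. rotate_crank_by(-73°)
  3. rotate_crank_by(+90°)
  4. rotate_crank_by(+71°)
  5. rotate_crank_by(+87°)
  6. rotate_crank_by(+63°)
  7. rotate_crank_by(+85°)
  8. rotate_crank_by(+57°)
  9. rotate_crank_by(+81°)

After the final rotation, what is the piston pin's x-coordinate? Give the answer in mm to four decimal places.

158.6060

set_geometry: r = 40 mm, L = 168 mm, e = 15 mm; θ ← 0°
rotate_crank_by(-73°): θ ← 0° -73° = -73°
rotate_crank_by(+90°): θ ← -73° +90° = 17°
rotate_crank_by(+71°): θ ← 17° +71° = 88°
rotate_crank_by(+87°): θ ← 88° +87° = 175°
rotate_crank_by(+63°): θ ← 175° +63° = 238°
rotate_crank_by(+85°): θ ← 238° +85° = 323°
rotate_crank_by(+57°): θ ← 323° +57° = 380°
rotate_crank_by(+81°): θ ← 380° +81° = 461°
crank pin P = (r cos θ, r sin θ) = (-7.632360, 39.265087)
h = r sin θ − e = 39.265087 − 15 = 24.265087
x = r cos θ + √(L² − h²) = -7.632360 + √(28224.0 − 588.7945) = -7.632360 + 166.238400 = 158.606040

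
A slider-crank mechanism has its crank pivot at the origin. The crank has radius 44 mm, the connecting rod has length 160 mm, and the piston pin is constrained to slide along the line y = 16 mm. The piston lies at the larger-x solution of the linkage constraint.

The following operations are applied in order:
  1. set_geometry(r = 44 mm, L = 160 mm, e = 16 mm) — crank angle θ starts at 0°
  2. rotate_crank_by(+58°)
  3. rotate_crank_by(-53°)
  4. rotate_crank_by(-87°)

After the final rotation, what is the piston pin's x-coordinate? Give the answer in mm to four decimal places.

set_geometry: r = 44 mm, L = 160 mm, e = 16 mm; θ ← 0°
rotate_crank_by(+58°): θ ← 0° +58° = 58°
rotate_crank_by(-53°): θ ← 58° -53° = 5°
rotate_crank_by(-87°): θ ← 5° -87° = -82°
crank pin P = (r cos θ, r sin θ) = (6.123616, -43.571795)
h = r sin θ − e = -43.571795 − 16 = -59.571795
x = r cos θ + √(L² − h²) = 6.123616 + √(25600.0 − 3548.7988) = 6.123616 + 148.496469 = 154.620085

154.6201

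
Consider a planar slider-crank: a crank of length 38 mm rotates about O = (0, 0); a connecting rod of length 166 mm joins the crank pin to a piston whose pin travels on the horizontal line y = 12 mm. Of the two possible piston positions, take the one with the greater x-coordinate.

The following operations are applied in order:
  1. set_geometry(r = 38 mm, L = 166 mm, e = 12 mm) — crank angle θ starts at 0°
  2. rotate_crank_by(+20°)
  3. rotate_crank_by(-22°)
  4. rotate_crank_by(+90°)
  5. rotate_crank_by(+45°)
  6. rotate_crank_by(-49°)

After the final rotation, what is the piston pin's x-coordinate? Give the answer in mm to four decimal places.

167.9562

set_geometry: r = 38 mm, L = 166 mm, e = 12 mm; θ ← 0°
rotate_crank_by(+20°): θ ← 0° +20° = 20°
rotate_crank_by(-22°): θ ← 20° -22° = -2°
rotate_crank_by(+90°): θ ← -2° +90° = 88°
rotate_crank_by(+45°): θ ← 88° +45° = 133°
rotate_crank_by(-49°): θ ← 133° -49° = 84°
crank pin P = (r cos θ, r sin θ) = (3.972082, 37.791832)
h = r sin θ − e = 37.791832 − 12 = 25.791832
x = r cos θ + √(L² − h²) = 3.972082 + √(27556.0 − 665.2186) = 3.972082 + 163.984089 = 167.956170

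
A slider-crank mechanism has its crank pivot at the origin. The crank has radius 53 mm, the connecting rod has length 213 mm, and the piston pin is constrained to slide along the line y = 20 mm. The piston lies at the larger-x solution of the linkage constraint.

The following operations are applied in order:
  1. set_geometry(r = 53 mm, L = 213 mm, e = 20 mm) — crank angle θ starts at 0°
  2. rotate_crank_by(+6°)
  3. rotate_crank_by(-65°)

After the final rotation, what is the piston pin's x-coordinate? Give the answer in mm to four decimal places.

229.9986

set_geometry: r = 53 mm, L = 213 mm, e = 20 mm; θ ← 0°
rotate_crank_by(+6°): θ ← 0° +6° = 6°
rotate_crank_by(-65°): θ ← 6° -65° = -59°
crank pin P = (r cos θ, r sin θ) = (27.297018, -45.429867)
h = r sin θ − e = -45.429867 − 20 = -65.429867
x = r cos θ + √(L² − h²) = 27.297018 + √(45369.0 − 4281.0675) = 27.297018 + 202.701585 = 229.998603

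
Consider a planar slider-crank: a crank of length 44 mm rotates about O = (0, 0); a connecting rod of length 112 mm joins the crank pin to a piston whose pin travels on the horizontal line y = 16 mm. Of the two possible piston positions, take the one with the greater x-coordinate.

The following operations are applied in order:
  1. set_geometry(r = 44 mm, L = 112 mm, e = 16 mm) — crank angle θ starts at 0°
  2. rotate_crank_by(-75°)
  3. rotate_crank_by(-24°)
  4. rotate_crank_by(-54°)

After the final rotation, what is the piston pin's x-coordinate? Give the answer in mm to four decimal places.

set_geometry: r = 44 mm, L = 112 mm, e = 16 mm; θ ← 0°
rotate_crank_by(-75°): θ ← 0° -75° = -75°
rotate_crank_by(-24°): θ ← -75° -24° = -99°
rotate_crank_by(-54°): θ ← -99° -54° = -153°
crank pin P = (r cos θ, r sin θ) = (-39.204287, -19.975582)
h = r sin θ − e = -19.975582 − 16 = -35.975582
x = r cos θ + √(L² − h²) = -39.204287 + √(12544.0 − 1294.2425) = -39.204287 + 106.064874 = 66.860587

66.8606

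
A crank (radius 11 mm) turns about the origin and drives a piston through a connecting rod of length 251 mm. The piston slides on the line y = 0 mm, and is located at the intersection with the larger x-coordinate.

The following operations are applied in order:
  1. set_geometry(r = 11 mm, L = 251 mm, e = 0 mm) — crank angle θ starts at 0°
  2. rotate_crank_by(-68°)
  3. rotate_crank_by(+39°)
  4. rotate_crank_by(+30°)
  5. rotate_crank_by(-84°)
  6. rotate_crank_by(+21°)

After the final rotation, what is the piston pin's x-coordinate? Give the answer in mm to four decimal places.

set_geometry: r = 11 mm, L = 251 mm, e = 0 mm; θ ← 0°
rotate_crank_by(-68°): θ ← 0° -68° = -68°
rotate_crank_by(+39°): θ ← -68° +39° = -29°
rotate_crank_by(+30°): θ ← -29° +30° = 1°
rotate_crank_by(-84°): θ ← 1° -84° = -83°
rotate_crank_by(+21°): θ ← -83° +21° = -62°
crank pin P = (r cos θ, r sin θ) = (5.164187, -9.712424)
h = r sin θ − e = -9.712424 − 0 = -9.712424
x = r cos θ + √(L² − h²) = 5.164187 + √(63001.0 − 94.3312) = 5.164187 + 250.812019 = 255.976206

255.9762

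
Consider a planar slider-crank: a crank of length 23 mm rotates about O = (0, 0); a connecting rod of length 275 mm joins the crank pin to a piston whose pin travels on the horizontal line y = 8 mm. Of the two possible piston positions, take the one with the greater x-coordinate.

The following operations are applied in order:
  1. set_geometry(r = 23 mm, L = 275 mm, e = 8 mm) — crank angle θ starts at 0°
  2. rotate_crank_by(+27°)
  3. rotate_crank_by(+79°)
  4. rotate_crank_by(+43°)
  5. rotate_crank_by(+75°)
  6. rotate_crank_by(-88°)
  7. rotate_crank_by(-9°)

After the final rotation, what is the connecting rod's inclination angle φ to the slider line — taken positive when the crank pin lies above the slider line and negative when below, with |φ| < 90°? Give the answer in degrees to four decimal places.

set_geometry: r = 23 mm, L = 275 mm, e = 8 mm; θ ← 0°
rotate_crank_by(+27°): θ ← 0° +27° = 27°
rotate_crank_by(+79°): θ ← 27° +79° = 106°
rotate_crank_by(+43°): θ ← 106° +43° = 149°
rotate_crank_by(+75°): θ ← 149° +75° = 224°
rotate_crank_by(-88°): θ ← 224° -88° = 136°
rotate_crank_by(-9°): θ ← 136° -9° = 127°
crank pin P = (r cos θ, r sin θ) = (-13.841746, 18.368617)
h = r sin θ − e = 18.368617 − 8 = 10.368617
sin φ = h / L = 10.368617 / 275 = 0.03770406
φ = arcsin(0.03770406) = 2.160796°

2.1608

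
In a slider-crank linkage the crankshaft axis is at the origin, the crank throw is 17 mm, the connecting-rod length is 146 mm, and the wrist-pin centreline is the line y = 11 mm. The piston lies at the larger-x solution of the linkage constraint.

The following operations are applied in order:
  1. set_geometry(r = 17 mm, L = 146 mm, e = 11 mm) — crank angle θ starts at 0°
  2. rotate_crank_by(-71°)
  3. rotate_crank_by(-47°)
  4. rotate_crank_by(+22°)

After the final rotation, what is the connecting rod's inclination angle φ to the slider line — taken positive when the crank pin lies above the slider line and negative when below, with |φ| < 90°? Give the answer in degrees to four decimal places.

set_geometry: r = 17 mm, L = 146 mm, e = 11 mm; θ ← 0°
rotate_crank_by(-71°): θ ← 0° -71° = -71°
rotate_crank_by(-47°): θ ← -71° -47° = -118°
rotate_crank_by(+22°): θ ← -118° +22° = -96°
crank pin P = (r cos θ, r sin θ) = (-1.776984, -16.906872)
h = r sin θ − e = -16.906872 − 11 = -27.906872
sin φ = h / L = -27.906872 / 146 = -0.19114296
φ = arcsin(-0.19114296) = -11.019494°

-11.0195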